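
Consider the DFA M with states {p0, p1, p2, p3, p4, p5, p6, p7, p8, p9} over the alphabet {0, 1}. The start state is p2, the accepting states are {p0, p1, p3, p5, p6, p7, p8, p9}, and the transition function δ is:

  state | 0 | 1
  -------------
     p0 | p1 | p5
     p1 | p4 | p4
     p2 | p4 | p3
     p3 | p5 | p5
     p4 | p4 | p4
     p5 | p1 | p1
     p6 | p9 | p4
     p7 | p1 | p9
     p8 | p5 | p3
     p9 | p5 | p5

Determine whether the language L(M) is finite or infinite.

The useful states (reachable from p2 and able to reach an accepting state) are {p1, p2, p3, p5}.
Restricted to these states the transition graph has no cycle, so every accepting path has bounded length and L is finite.

finite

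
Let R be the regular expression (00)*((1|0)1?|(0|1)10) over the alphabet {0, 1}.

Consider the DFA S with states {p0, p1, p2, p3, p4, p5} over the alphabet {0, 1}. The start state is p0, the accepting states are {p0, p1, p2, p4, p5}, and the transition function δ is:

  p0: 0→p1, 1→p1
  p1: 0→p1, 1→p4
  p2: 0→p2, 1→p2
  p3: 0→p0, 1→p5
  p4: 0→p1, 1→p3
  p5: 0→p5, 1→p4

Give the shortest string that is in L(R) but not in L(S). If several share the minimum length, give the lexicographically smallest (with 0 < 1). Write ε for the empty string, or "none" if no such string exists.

The string 0011 is accepted by R but not by S.
No shorter string lies in the difference, and 0011 is the lexicographically first length-4 string in L(R) \ L(S).

0011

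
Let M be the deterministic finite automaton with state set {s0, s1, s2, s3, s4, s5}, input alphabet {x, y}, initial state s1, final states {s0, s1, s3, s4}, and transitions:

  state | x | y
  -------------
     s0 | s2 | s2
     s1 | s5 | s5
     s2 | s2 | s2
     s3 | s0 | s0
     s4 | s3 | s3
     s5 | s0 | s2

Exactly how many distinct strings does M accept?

3

The useful subgraph on states {s0, s1, s5} is acyclic, so L(M) is finite; the longest accepting path visits 3 useful states, giving maximum string length 2.
Counting accepting paths from s1 by length: 1 of length 0, 2 of length 2. Total 3.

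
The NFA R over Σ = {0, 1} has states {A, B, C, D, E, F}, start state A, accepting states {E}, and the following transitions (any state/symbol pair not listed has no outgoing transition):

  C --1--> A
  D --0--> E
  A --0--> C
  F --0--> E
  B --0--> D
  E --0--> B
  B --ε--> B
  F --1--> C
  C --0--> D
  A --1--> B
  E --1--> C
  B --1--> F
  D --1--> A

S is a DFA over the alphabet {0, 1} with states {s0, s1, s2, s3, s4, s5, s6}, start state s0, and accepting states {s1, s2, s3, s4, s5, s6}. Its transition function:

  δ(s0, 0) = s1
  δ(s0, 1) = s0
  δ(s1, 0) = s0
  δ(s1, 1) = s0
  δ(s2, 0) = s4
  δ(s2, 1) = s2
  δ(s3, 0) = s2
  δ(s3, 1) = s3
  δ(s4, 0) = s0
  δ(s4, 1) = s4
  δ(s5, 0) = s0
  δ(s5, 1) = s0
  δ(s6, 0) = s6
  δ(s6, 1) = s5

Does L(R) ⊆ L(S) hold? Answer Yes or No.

No

The string 100 is in L(R) but not in L(S).
So L(R) ⊄ L(S).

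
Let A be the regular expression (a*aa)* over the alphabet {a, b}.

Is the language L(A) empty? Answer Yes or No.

The empty string ε matches the expression, so it belongs to L(A).
Since L(A) contains at least one string, it is not empty.

No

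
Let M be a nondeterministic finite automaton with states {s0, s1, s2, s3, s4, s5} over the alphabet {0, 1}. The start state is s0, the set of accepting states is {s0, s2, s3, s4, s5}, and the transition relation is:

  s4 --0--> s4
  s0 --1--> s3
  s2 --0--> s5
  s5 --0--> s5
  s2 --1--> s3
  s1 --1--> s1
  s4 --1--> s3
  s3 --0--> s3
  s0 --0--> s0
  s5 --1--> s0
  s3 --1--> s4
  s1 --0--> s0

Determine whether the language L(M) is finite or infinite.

infinite

State s0 is reachable from the start and can reach an accepting state, and it lies on the cycle s0 → s0.
Traversing that cycle any number of times yields accepted strings of unbounded length, so the language is infinite.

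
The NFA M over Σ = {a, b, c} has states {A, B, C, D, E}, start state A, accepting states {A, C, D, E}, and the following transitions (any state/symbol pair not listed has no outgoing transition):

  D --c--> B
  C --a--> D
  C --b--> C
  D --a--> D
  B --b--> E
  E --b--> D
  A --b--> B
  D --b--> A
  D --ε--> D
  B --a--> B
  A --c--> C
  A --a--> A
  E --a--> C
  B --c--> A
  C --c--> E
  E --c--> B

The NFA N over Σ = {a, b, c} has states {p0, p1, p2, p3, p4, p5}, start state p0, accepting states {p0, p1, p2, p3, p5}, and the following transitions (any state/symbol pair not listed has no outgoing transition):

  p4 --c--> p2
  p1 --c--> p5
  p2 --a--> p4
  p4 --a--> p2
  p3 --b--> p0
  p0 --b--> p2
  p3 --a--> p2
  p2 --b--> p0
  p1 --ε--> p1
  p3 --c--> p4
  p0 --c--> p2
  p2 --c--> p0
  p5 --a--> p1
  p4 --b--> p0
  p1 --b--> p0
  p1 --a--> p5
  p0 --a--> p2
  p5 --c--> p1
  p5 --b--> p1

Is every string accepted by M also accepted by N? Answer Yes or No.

No

The string aa is in L(M) but not in L(N).
So L(M) ⊄ L(N).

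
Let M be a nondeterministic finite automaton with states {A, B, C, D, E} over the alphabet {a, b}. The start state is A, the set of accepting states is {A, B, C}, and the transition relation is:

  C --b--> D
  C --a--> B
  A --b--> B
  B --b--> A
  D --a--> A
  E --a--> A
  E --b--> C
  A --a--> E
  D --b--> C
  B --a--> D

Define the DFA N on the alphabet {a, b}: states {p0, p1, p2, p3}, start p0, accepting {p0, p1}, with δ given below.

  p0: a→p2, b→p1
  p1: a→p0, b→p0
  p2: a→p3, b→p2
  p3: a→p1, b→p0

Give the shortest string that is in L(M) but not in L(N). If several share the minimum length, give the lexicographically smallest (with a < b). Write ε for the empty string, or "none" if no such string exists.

The string aa is accepted by M but not by N.
No shorter string lies in the difference, and aa is the lexicographically first length-2 string in L(M) \ L(N).

aa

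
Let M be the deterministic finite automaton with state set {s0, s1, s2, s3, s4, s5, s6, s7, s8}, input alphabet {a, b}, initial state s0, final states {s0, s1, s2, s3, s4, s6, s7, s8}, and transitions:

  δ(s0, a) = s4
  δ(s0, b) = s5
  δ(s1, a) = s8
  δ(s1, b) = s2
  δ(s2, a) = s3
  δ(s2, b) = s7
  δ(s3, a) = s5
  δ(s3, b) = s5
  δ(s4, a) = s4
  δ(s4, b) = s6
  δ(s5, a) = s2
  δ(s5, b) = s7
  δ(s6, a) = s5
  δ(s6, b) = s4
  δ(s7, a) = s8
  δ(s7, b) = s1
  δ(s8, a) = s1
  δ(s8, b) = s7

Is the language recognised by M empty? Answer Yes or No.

The empty string ε is accepted: the run s0 ends in the accepting state s0.
Since at least one string is accepted, L(M) is not empty.

No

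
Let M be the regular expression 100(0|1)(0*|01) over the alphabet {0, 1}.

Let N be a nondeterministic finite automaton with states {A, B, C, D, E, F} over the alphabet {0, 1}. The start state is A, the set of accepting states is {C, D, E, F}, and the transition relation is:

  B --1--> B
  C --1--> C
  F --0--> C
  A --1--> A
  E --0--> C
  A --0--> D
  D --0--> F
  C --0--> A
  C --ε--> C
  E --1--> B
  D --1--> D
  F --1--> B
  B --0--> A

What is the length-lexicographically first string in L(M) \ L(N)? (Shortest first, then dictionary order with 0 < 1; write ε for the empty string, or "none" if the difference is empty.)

The string 1001 is accepted by M but not by N.
No shorter string lies in the difference, and 1001 is the lexicographically first length-4 string in L(M) \ L(N).

1001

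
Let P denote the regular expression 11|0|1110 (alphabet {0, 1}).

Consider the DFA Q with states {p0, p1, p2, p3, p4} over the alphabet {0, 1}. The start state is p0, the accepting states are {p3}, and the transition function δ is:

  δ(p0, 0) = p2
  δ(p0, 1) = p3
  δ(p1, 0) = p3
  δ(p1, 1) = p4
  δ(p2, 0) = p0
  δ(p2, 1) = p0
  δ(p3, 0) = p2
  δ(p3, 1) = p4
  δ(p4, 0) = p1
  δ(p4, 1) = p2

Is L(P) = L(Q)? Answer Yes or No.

No

The string 0 is accepted by P but rejected by Q.
So L(P) ≠ L(Q).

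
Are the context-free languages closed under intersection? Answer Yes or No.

{aⁿbⁿcᵐ : m,n≥0} and {aᵐbⁿcⁿ : m,n≥0} are both context-free, but their intersection {aⁿbⁿcⁿ : n≥0} is not (pumping lemma).

No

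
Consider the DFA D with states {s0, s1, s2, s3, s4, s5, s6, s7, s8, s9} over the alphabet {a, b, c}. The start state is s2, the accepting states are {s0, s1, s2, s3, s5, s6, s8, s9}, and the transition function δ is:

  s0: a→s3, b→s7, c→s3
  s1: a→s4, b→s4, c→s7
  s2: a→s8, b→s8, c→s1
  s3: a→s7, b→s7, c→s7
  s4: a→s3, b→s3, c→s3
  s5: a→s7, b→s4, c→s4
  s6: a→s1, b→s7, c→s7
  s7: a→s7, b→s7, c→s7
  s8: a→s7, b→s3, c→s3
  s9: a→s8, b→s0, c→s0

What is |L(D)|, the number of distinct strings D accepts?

14

The useful subgraph on states {s1, s2, s3, s4, s8} is acyclic, so L(D) is finite; the longest accepting path visits 4 useful states, giving maximum string length 3.
Counting accepting paths from s2 by length: 1 of length 0, 3 of length 1, 4 of length 2, 6 of length 3. Total 14.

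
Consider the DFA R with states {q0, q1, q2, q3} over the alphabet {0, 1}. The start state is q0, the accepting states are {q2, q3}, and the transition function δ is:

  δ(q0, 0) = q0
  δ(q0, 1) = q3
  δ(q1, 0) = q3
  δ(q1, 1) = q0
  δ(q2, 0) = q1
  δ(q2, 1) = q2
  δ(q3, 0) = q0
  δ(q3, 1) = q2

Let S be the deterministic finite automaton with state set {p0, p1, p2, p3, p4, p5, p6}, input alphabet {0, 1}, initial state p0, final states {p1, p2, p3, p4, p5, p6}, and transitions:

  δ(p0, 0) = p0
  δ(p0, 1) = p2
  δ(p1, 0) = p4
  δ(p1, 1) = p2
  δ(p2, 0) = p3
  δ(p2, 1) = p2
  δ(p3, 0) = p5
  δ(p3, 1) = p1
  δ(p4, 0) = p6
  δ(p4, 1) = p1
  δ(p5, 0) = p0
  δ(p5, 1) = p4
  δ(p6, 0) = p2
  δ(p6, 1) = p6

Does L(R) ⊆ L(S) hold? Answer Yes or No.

Exploring the product automaton R × S from the start pair (q0, p0), following both machines on each input symbol, reaches 21 state pairs: (q0, p0), (q3, p2), (q0, p3), (q2, p2), (q0, p5), (q3, p1), (q1, p3), (q3, p4), (q0, p4), (q3, p5), (q0, p1), (q0, p6), (q2, p1), (q2, p4), (q0, p2), (q3, p6), (q1, p4), (q1, p6), (q2, p6), (q1, p2), (q3, p3).
R accepts in {q2, q3} and S accepts in {p1, p2, p3, p4, p5, p6}. The reachable pairs whose R-component is accepting are (q3, p2), (q2, p2), (q3, p1), (q3, p4), (q3, p5), (q2, p1), (q2, p4), (q3, p6), (q2, p6), (q3, p3); in each of them the S-component is accepting too, so the product for L(R) \ L(S) (R-component accepting, S-component rejecting) has no reachable accepting pair and the difference is empty.
Hence every string in L(R) is also in L(S).

Yes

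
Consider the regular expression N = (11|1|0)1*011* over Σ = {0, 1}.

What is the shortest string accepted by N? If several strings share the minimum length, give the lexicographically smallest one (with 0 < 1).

001

By inspection of the expression, no string of length less than 3 matches, and 001 is the lexicographically first match of length 3.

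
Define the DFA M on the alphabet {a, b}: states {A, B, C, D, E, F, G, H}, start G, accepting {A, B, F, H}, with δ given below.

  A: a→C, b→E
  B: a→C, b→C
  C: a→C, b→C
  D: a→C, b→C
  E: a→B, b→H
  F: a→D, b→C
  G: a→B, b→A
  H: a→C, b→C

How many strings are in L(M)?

The useful subgraph on states {A, B, E, G, H} is acyclic, so L(M) is finite; the longest accepting path visits 4 useful states, giving maximum string length 3.
Counting accepting paths from G by length: 2 of length 1, 2 of length 3. Total 4.

4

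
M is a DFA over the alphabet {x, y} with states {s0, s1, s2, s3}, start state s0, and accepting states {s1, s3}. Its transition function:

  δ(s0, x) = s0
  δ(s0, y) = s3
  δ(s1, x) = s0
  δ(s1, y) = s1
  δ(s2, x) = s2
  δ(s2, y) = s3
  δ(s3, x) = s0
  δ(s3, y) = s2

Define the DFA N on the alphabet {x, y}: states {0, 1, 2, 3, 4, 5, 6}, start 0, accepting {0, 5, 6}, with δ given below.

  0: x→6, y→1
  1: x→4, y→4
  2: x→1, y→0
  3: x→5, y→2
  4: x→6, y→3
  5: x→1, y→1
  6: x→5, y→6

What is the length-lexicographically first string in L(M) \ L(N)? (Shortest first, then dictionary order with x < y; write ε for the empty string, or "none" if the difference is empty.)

y

The string y is accepted by M but not by N.
No shorter string lies in the difference, and y is the lexicographically first length-1 string in L(M) \ L(N).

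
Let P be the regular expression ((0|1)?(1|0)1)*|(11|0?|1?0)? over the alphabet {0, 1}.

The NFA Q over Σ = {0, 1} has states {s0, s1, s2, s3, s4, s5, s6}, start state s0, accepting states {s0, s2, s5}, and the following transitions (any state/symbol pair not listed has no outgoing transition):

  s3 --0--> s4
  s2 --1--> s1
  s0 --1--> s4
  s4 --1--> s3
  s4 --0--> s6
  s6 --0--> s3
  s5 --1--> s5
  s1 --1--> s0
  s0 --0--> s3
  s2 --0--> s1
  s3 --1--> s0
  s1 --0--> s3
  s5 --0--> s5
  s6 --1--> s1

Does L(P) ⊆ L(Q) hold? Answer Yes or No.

The string 0 is in L(P) but not in L(Q).
So L(P) ⊄ L(Q).

No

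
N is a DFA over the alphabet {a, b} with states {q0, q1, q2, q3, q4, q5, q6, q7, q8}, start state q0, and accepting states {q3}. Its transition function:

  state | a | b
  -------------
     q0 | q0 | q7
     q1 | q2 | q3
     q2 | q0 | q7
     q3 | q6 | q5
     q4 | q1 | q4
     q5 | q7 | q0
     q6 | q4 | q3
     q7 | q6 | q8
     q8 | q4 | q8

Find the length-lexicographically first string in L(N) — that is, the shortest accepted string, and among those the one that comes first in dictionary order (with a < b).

A breadth-first search from q0 reaches an accepting state first via the path q0 → q7 → q6 → q3 on input bab.
No string of length < 3 is accepted (BFS exhausts all shorter strings without reaching an accepting state), and bab is the lexicographically least accepting string of length 3.

bab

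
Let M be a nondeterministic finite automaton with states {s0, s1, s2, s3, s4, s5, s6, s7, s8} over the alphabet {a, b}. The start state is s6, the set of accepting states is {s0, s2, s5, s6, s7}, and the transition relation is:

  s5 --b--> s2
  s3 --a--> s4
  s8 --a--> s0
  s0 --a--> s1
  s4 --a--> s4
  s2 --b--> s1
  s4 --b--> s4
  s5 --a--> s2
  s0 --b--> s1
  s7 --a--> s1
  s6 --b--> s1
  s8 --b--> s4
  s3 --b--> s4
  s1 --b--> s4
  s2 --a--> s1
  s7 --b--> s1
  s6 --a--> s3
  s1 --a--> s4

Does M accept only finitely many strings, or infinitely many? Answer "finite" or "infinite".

The useful states (reachable from s6 and able to reach an accepting state) are {s6}.
Restricted to these states the transition graph has no cycle, so every accepting path has bounded length and L is finite.

finite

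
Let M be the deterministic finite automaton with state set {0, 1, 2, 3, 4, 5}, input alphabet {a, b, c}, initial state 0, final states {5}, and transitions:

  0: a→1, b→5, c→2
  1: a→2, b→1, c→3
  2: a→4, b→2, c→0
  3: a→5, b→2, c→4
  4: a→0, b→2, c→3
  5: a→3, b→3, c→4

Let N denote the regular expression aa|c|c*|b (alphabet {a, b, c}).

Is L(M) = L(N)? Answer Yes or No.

No

The string aca is accepted by M but rejected by N.
So L(M) ≠ L(N).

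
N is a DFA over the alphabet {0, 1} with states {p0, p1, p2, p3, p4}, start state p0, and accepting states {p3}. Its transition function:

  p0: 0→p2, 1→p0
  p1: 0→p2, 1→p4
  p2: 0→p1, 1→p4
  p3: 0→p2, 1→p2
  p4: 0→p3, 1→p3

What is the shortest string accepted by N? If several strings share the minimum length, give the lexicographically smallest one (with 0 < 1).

A breadth-first search from p0 reaches an accepting state first via the path p0 → p2 → p4 → p3 on input 010.
No string of length < 3 is accepted (BFS exhausts all shorter strings without reaching an accepting state), and 010 is the lexicographically least accepting string of length 3.

010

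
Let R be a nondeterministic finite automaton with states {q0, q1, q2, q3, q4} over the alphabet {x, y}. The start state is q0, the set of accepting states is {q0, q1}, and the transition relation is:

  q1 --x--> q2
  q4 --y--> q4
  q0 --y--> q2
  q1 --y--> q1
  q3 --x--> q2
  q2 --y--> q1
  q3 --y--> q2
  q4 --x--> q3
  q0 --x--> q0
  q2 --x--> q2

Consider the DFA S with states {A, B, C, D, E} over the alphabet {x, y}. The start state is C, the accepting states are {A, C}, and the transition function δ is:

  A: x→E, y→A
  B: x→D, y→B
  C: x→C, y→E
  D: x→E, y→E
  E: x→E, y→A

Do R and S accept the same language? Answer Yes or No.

Exploring the product automaton R × S from the start pair (q0, C), following both machines on each input symbol, reaches 3 state pairs: (q0, C), (q2, E), (q1, A).
R accepts in {q0, q1} and S accepts in {A, C}. In every reachable pair the two components are either both accepting — (q0, C), (q1, A) — or both non-accepting, so no string is accepted by exactly one of the machines: L(R) \ L(S) and L(S) \ L(R) are both empty.
Hence every string is accepted by R iff it is accepted by S, and the two languages coincide.

Yes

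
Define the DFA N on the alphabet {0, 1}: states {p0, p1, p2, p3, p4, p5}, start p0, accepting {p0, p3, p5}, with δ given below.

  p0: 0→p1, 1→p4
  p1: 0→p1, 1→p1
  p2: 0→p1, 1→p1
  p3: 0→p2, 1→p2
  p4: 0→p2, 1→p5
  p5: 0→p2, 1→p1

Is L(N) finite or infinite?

The useful states (reachable from p0 and able to reach an accepting state) are {p0, p4, p5}.
Restricted to these states the transition graph has no cycle, so every accepting path has bounded length and L is finite.

finite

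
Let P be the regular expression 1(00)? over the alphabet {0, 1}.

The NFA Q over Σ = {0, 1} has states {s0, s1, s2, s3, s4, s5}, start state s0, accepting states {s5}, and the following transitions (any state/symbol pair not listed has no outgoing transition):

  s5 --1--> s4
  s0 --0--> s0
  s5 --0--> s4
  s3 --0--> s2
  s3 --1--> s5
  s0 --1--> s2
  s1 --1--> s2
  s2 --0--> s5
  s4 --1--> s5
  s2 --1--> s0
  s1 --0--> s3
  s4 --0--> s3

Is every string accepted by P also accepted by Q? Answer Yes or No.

The string 1 is in L(P) but not in L(Q).
So L(P) ⊄ L(Q).

No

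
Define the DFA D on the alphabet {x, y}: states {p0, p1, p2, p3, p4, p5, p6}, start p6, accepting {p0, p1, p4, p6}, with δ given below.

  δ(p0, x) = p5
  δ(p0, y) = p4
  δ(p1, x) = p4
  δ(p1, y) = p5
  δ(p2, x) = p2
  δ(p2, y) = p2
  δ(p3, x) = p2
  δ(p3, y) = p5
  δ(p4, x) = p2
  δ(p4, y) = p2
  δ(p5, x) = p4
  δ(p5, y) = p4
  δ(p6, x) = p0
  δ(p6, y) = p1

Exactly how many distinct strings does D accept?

The useful subgraph on states {p0, p1, p4, p5, p6} is acyclic, so L(D) is finite; the longest accepting path visits 4 useful states, giving maximum string length 3.
Counting accepting paths from p6 by length: 1 of length 0, 2 of length 1, 2 of length 2, 4 of length 3. Total 9.

9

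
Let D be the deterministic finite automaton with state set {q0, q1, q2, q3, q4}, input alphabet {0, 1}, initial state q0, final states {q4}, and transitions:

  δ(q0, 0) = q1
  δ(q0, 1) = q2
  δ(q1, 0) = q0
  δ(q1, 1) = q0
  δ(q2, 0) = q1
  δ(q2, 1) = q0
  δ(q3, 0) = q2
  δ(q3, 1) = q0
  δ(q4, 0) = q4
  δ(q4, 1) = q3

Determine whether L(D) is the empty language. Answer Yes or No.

The states reachable from the start state are {q0, q1, q2}.
None of the accepting states {q4} is reachable, so no string is accepted and L(D) = ∅.

Yes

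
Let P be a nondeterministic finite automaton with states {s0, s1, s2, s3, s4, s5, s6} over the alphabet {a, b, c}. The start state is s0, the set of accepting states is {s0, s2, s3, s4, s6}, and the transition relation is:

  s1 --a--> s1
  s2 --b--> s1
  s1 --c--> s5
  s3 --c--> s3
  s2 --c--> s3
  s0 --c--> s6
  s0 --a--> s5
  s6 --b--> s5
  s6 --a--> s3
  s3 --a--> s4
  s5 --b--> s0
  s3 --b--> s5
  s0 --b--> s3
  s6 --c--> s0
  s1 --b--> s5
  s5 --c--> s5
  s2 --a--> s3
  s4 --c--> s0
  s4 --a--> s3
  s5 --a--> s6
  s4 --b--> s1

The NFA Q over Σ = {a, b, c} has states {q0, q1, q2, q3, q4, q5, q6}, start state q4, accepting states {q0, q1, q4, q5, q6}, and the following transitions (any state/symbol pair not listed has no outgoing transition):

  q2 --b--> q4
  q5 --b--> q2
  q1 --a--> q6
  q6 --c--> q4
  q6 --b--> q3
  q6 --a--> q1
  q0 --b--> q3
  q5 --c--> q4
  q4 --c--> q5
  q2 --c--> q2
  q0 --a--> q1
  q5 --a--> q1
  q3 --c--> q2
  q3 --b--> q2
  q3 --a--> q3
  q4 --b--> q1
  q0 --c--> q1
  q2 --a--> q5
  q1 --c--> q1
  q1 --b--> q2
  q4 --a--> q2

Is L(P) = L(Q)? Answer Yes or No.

Exploring the product automaton P × Q from the start pair (s0, q4), following both machines on each input symbol, reaches 6 state pairs: (s0, q4), (s5, q2), (s3, q1), (s6, q5), (s4, q6), (s1, q3).
P accepts in {s0, s2, s3, s4, s6} and Q accepts in {q0, q1, q4, q5, q6}. In every reachable pair the two components are either both accepting — (s0, q4), (s3, q1), (s6, q5), (s4, q6) — or both non-accepting, so no string is accepted by exactly one of the machines: L(P) \ L(Q) and L(Q) \ L(P) are both empty.
Hence every string is accepted by P iff it is accepted by Q, and the two languages coincide.

Yes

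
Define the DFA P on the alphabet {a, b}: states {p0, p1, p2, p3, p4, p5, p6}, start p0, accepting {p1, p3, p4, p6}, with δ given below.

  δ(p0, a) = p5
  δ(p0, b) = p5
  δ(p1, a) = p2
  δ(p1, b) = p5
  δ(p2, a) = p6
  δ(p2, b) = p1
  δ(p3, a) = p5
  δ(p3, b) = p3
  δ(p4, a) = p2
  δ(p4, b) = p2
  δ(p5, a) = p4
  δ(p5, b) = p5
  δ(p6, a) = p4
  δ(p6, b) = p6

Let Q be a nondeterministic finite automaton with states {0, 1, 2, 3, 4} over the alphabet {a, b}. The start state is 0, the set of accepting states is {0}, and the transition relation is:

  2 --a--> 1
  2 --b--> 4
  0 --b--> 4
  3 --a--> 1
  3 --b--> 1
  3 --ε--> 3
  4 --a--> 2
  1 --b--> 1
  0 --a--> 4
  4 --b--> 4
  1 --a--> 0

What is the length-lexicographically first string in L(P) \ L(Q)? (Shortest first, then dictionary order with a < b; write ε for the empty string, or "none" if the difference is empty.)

The string aa is accepted by P but not by Q.
No shorter string lies in the difference, and aa is the lexicographically first length-2 string in L(P) \ L(Q).

aa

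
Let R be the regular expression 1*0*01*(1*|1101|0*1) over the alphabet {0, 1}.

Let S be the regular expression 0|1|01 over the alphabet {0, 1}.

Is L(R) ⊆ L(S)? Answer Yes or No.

No

The string 00 is in L(R) but not in L(S).
So L(R) ⊄ L(S).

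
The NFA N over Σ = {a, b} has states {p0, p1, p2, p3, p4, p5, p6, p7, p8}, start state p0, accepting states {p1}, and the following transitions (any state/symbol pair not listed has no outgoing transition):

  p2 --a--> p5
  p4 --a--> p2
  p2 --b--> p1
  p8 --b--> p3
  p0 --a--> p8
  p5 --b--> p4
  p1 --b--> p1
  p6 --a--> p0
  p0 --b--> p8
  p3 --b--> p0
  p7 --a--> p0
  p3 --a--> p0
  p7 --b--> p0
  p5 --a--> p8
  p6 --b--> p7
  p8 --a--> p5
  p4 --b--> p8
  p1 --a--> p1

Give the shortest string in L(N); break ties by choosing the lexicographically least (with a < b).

A breadth-first search from p0 reaches an accepting state first via the path p0 → p8 → p5 → p4 → p2 → p1 on input aabab.
No string of length < 5 is accepted (BFS exhausts all shorter strings without reaching an accepting state), and aabab is the lexicographically least accepting string of length 5.

aabab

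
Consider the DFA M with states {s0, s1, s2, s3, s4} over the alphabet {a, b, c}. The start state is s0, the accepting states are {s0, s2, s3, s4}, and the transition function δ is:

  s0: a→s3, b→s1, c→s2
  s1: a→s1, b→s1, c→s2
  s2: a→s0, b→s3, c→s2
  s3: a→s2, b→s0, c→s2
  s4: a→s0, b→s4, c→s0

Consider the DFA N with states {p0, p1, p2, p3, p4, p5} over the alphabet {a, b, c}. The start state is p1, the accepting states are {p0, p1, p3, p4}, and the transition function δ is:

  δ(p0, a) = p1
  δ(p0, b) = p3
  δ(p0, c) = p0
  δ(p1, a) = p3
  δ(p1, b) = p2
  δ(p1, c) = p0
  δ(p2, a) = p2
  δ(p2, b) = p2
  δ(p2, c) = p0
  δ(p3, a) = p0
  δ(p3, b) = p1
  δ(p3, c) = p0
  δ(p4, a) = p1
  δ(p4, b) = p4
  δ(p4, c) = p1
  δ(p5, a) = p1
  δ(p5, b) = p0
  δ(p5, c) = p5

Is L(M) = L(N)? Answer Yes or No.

Exploring the product automaton M × N from the start pair (s0, p1), following both machines on each input symbol, reaches 4 state pairs: (s0, p1), (s3, p3), (s1, p2), (s2, p0).
M accepts in {s0, s2, s3, s4} and N accepts in {p0, p1, p3, p4}. In every reachable pair the two components are either both accepting — (s0, p1), (s3, p3), (s2, p0) — or both non-accepting, so no string is accepted by exactly one of the machines: L(M) \ L(N) and L(N) \ L(M) are both empty.
Hence every string is accepted by M iff it is accepted by N, and the two languages coincide.

Yes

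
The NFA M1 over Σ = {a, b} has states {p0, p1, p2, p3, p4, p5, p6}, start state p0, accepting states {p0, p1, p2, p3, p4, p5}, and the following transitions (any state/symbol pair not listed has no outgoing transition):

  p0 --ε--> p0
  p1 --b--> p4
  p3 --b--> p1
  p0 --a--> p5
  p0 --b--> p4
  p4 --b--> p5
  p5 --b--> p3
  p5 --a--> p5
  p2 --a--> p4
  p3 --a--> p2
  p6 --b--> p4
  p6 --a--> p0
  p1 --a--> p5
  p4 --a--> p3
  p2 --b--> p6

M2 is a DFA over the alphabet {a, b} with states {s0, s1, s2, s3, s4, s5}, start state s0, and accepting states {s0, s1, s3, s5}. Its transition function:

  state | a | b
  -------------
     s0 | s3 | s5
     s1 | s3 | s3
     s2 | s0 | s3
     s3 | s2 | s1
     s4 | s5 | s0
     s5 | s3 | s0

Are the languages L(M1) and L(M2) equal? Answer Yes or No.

No

The string aa is accepted by M1 but rejected by M2.
So L(M1) ≠ L(M2).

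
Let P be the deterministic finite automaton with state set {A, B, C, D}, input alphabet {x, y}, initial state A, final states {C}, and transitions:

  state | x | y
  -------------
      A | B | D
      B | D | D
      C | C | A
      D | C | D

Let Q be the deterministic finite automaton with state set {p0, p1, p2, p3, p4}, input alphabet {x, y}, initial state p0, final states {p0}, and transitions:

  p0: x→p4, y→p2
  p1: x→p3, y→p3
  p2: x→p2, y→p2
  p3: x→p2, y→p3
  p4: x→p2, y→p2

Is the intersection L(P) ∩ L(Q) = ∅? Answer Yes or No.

Yes

Exploring the product automaton P × Q from the start pair (A, p0), following both machines on each input symbol, reaches 6 state pairs: (A, p0), (B, p4), (D, p2), (C, p2), (A, p2), (B, p2).
P accepts in {C} and Q accepts in {p0}; no reachable pair has both components accepting, so no string drives both machines to acceptance simultaneously and L(P) ∩ L(Q) = ∅.
So no string is accepted by both, and the intersection is empty.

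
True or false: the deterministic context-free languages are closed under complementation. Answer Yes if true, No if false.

A deterministic PDA can be normalised so that it always reads its entire input (no blocking, no infinite ε-loops) and records in its finite control whether it has passed through an accepting state since the last input symbol was consumed; inverting that end-of-input verdict yields a DPDA for the complement.
So the deterministic context-free languages are closed under complement.

Yes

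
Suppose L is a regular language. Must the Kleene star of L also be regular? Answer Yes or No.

Yes

If R is a regular expression for L then R* denotes L*; on automata, add a new accepting start state with an ε-move into the old start state and ε-moves from every old accepting state back to it.
So the regular languages are closed under Kleene star.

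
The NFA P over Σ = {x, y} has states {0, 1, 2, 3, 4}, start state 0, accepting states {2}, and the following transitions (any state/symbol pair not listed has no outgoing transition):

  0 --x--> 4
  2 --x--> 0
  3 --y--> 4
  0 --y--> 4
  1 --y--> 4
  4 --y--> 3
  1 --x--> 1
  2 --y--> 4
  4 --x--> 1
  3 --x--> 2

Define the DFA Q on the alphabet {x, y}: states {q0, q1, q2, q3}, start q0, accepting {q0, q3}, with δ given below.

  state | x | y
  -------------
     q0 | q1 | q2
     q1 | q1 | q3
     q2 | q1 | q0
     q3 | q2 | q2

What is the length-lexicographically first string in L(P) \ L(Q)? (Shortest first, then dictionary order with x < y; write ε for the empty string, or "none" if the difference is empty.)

The string xyx is accepted by P but not by Q.
No shorter string lies in the difference, and xyx is the lexicographically first length-3 string in L(P) \ L(Q).

xyx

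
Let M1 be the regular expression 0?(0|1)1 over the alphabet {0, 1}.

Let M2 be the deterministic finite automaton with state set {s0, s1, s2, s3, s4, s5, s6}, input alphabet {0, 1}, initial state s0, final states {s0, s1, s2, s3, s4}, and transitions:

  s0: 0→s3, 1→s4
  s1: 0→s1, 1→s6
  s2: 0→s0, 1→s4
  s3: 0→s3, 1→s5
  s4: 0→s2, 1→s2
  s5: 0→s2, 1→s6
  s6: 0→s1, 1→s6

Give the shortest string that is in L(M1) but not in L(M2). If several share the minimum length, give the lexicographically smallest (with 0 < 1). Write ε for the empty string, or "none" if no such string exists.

01

The string 01 is accepted by M1 but not by M2.
No shorter string lies in the difference, and 01 is the lexicographically first length-2 string in L(M1) \ L(M2).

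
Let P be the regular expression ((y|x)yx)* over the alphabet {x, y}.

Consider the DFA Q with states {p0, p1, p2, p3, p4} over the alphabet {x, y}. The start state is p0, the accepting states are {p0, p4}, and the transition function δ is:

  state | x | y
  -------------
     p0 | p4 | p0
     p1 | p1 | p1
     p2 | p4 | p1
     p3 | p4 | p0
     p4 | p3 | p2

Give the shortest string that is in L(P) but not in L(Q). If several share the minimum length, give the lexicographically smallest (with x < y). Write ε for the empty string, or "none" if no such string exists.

xyxyyx

The string xyxyyx is accepted by P but not by Q.
No shorter string lies in the difference, and xyxyyx is the lexicographically first length-6 string in L(P) \ L(Q).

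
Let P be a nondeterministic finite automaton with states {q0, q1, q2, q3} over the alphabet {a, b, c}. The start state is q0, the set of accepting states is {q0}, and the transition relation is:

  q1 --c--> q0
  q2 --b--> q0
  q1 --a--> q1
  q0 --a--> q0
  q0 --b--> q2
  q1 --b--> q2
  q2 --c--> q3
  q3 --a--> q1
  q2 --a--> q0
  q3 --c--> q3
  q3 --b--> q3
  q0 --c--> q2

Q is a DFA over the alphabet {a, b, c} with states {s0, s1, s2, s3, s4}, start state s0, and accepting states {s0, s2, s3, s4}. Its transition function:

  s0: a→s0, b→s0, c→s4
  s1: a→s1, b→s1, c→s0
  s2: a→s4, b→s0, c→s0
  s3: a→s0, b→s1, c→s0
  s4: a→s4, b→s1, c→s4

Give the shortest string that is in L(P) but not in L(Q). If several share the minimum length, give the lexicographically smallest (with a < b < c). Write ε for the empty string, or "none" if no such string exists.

cb

The string cb is accepted by P but not by Q.
No shorter string lies in the difference, and cb is the lexicographically first length-2 string in L(P) \ L(Q).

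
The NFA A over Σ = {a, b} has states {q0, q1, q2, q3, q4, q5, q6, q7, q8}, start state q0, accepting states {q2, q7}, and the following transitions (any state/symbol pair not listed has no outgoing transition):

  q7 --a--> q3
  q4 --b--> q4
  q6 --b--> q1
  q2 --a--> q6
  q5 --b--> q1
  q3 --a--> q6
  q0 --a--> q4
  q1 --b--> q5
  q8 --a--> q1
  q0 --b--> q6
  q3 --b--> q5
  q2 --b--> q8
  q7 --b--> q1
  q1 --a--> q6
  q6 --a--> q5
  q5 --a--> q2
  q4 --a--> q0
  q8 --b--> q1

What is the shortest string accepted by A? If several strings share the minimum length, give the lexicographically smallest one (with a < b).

A breadth-first search from q0 reaches an accepting state first via the path q0 → q6 → q5 → q2 on input baa.
No string of length < 3 is accepted (BFS exhausts all shorter strings without reaching an accepting state), and baa is the lexicographically least accepting string of length 3.

baa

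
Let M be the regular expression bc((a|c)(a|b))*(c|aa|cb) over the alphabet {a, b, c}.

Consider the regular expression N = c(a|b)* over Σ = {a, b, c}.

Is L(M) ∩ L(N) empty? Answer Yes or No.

Converting the expression M to a DFA (subset construction, then merging equivalent states) gives the minimal DFA with states {m0, m1, m2, m3, m4, m5, m6}, start state m0, accepting states {m5, m6} and transitions m0: a→m1, b→m2, c→m1; m1: a→m1, b→m1, c→m1; m2: a→m1, b→m1, c→m3; m3: a→m4, b→m1, c→m5; m4: a→m6, b→m3, c→m1; m5: a→m3, b→m6, c→m1; m6: a→m4, b→m1, c→m5.
Converting the expression N to a DFA (subset construction, then merging equivalent states) gives the minimal DFA with states {n0, n1, n2}, start state n0, accepting states {n2} and transitions n0: a→n1, b→n1, c→n2; n1: a→n1, b→n1, c→n1; n2: a→n2, b→n2, c→n1.
Exploring the product automaton M × N from the start pair (m0, n0), following both machines on each input symbol, reaches 8 state pairs: (m0, n0), (m1, n1), (m2, n1), (m1, n2), (m3, n1), (m4, n1), (m5, n1), (m6, n1).
M accepts in {m5, m6} and N accepts in {n2}; no reachable pair has both components accepting, so no string drives both machines to acceptance simultaneously and L(M) ∩ L(N) = ∅.
So no string is accepted by both, and the intersection is empty.

Yes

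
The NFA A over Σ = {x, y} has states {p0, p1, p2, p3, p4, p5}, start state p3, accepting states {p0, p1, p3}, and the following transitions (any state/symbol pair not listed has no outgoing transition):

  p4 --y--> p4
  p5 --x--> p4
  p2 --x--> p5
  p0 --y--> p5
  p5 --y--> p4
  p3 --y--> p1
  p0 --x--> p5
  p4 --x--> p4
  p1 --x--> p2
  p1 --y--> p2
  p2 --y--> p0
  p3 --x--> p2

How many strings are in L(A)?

The useful subgraph on states {p0, p1, p2, p3} is acyclic, so L(A) is finite; the longest accepting path visits 4 useful states, giving maximum string length 3.
Counting accepting paths from p3 by length: 1 of length 0, 1 of length 1, 1 of length 2, 2 of length 3. Total 5.

5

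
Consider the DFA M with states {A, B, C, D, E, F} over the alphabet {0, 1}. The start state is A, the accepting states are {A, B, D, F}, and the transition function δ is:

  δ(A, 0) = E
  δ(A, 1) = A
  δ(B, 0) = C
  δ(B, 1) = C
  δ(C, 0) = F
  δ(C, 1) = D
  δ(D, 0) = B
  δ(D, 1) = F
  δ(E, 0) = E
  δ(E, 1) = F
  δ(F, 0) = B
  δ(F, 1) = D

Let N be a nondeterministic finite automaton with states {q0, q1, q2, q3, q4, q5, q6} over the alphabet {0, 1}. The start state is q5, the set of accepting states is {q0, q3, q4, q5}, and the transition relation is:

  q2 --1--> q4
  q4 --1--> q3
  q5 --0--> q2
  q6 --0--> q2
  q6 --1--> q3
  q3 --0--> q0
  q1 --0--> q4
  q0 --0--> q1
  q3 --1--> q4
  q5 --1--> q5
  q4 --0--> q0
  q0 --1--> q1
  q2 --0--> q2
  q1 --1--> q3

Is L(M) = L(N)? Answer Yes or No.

Exploring the product automaton M × N from the start pair (A, q5), following both machines on each input symbol, reaches 6 state pairs: (A, q5), (E, q2), (F, q4), (B, q0), (D, q3), (C, q1).
M accepts in {A, B, D, F} and N accepts in {q0, q3, q4, q5}. In every reachable pair the two components are either both accepting — (A, q5), (F, q4), (B, q0), (D, q3) — or both non-accepting, so no string is accepted by exactly one of the machines: L(M) \ L(N) and L(N) \ L(M) are both empty.
Hence every string is accepted by M iff it is accepted by N, and the two languages coincide.

Yes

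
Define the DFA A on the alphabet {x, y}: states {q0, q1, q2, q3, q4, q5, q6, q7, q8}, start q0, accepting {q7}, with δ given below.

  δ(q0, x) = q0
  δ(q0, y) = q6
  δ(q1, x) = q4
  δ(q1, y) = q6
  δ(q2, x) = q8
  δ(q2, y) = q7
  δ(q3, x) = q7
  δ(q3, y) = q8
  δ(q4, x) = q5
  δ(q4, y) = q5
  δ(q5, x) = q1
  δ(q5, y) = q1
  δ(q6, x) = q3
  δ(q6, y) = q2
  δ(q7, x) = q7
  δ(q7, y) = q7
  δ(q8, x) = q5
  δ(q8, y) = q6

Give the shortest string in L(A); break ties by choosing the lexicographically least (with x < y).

A breadth-first search from q0 reaches an accepting state first via the path q0 → q6 → q3 → q7 on input yxx.
No string of length < 3 is accepted (BFS exhausts all shorter strings without reaching an accepting state), and yxx is the lexicographically least accepting string of length 3.

yxx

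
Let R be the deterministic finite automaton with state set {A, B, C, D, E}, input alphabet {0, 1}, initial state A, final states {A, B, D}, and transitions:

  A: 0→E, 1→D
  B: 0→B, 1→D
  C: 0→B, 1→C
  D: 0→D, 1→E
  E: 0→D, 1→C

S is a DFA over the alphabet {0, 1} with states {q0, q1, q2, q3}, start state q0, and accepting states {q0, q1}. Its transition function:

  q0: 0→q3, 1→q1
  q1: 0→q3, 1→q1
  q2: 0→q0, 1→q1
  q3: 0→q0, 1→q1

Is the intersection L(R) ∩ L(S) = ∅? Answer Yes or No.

No

The empty string ε is accepted by both R and S.
Hence L(R) ∩ L(S) ≠ ∅.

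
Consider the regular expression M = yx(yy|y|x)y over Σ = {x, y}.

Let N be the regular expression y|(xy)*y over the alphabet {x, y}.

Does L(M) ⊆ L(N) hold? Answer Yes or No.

No

The string yxxy is in L(M) but not in L(N).
So L(M) ⊄ L(N).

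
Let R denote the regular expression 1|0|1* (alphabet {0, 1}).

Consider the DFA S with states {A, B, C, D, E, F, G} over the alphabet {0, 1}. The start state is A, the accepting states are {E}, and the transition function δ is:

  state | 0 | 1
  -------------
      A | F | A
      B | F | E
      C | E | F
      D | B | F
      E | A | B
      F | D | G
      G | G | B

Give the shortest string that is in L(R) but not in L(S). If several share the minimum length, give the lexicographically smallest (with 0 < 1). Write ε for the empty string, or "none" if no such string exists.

The empty string ε is accepted by R but not by S.
Since ε is the unique shortest string, it is the required witness.

ε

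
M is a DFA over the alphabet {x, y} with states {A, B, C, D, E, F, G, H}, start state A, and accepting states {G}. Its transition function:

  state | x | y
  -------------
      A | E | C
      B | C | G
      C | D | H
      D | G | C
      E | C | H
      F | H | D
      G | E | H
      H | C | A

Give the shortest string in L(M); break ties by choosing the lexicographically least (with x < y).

A breadth-first search from A reaches an accepting state first via the path A → C → D → G on input yxx.
No string of length < 3 is accepted (BFS exhausts all shorter strings without reaching an accepting state), and yxx is the lexicographically least accepting string of length 3.

yxx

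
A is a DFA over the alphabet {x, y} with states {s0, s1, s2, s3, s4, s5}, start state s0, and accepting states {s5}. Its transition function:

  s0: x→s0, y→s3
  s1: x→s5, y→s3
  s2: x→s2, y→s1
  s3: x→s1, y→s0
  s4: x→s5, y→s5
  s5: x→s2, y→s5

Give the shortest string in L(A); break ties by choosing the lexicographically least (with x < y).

yxx

A breadth-first search from s0 reaches an accepting state first via the path s0 → s3 → s1 → s5 on input yxx.
No string of length < 3 is accepted (BFS exhausts all shorter strings without reaching an accepting state), and yxx is the lexicographically least accepting string of length 3.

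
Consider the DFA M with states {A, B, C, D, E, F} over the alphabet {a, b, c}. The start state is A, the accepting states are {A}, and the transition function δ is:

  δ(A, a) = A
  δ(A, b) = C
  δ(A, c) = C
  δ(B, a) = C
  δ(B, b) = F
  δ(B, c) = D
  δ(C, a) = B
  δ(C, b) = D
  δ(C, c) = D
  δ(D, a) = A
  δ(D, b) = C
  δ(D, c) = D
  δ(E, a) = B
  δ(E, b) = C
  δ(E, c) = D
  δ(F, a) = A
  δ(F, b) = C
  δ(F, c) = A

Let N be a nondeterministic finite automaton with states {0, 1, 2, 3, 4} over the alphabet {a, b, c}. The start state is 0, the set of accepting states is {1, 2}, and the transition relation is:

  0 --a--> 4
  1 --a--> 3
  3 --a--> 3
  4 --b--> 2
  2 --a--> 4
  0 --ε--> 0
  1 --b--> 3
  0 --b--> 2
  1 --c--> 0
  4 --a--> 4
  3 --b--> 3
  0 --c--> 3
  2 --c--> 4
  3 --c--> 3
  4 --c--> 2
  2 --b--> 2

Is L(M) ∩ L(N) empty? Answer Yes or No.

Yes

Exploring the product automaton M × N from the start pair (A, 0), following both machines on each input symbol, reaches 13 state pairs: (A, 0), (A, 4), (C, 2), (C, 3), (B, 4), (D, 2), (D, 4), (B, 3), (D, 3), (C, 4), (F, 2), (F, 3), (A, 3).
M accepts in {A} and N accepts in {1, 2}; no reachable pair has both components accepting, so no string drives both machines to acceptance simultaneously and L(M) ∩ L(N) = ∅.
So no string is accepted by both, and the intersection is empty.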